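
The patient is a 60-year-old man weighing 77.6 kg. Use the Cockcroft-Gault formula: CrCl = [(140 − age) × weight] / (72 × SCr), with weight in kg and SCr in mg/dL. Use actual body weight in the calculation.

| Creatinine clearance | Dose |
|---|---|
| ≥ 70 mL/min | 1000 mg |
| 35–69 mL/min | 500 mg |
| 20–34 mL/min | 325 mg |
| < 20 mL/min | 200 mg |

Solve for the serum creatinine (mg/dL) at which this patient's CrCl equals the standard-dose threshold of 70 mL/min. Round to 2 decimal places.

Standard dose requires CrCl ≥ 70 mL/min.
Set (140 − 60) × 77.6 / (72 × SCr) = 70
SCr = (140 − 60) × 77.6 / (72 × 70) = 1.232 mg/dL

1.23 mg/dL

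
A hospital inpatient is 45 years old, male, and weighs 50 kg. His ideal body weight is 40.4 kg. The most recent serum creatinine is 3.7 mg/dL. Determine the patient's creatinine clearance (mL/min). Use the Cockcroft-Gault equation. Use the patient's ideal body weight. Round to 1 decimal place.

CrCl = (140 − 45) × 40.4 / (72 × 3.7) = 3838.0 / 266.40 ≈ 14.4 mL/min

14.4 mL/min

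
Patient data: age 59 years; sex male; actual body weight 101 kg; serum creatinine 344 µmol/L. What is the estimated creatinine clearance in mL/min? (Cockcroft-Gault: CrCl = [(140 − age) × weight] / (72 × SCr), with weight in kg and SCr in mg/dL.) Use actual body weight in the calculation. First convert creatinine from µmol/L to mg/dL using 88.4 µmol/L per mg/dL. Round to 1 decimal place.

29.2 mL/min

SCr = 344 / 88.4 = 3.891 mg/dL
CrCl = (140 − 59) × 101 / (72 × 3.891) = 8181.0 / 280.15 ≈ 29.2 mL/min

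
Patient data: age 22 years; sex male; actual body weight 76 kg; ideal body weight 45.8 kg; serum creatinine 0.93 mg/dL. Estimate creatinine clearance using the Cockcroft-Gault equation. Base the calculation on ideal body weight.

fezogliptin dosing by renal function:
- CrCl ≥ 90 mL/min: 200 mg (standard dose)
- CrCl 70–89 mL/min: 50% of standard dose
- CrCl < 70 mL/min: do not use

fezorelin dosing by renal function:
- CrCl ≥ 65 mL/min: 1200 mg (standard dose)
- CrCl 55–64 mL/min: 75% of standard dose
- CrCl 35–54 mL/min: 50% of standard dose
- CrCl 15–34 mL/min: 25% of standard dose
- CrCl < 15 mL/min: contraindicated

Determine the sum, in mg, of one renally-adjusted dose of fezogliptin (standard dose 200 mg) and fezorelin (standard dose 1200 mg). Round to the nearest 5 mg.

1300 mg

CrCl = (140 − 22) × 45.8 / (72 × 0.93) = 5404.4 / 66.96 ≈ 80.7 mL/min
CrCl ≈ 81 mL/min.
fezogliptin: 70–89 mL/min → 50% of 200 mg = 100 mg.
fezorelin: ≥ 65 mL/min → 100% of 1200 mg = 1200 mg.
Total = 100 + 1200 = 1300 mg.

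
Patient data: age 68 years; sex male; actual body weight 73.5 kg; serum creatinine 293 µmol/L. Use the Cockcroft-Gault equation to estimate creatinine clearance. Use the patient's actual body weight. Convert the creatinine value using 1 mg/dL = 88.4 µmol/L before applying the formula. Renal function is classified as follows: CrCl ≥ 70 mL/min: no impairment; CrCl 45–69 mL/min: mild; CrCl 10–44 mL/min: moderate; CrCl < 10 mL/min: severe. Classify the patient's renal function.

SCr = 293 / 88.4 = 3.314 mg/dL
CrCl = (140 − 68) × 73.5 / (72 × 3.314) = 5292.0 / 238.61 ≈ 22.2 mL/min
22 mL/min falls in the 'moderate' range.

moderate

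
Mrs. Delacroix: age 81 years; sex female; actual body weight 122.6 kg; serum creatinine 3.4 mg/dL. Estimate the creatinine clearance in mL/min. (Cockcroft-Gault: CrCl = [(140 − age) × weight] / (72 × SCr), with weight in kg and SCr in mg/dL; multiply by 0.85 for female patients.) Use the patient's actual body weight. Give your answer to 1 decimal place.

25.1 mL/min

CrCl = (140 − 81) × 122.6 / (72 × 3.4) × 0.85 = 7233.4 / 244.80 × 0.85 ≈ 25.1 mL/min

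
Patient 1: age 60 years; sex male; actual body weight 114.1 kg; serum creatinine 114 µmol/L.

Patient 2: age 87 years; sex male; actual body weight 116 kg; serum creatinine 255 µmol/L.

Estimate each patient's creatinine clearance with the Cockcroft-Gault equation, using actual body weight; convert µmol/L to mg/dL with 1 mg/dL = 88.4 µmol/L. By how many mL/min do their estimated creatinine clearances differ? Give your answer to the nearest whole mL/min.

Patient 1: SCr = 114 / 88.4 = 1.29 mg/dL
Patient 1: CrCl = (140 − 60) × 114.1 / (72 × 1.29) = 9128.0 / 92.88 ≈ 98.3 mL/min
Patient 2: SCr = 255 / 88.4 = 2.885 mg/dL
Patient 2: CrCl = (140 − 87) × 116 / (72 × 2.885) = 6148.0 / 207.72 ≈ 29.6 mL/min
|98.3 − 29.6| = 68.7 mL/min

69 mL/min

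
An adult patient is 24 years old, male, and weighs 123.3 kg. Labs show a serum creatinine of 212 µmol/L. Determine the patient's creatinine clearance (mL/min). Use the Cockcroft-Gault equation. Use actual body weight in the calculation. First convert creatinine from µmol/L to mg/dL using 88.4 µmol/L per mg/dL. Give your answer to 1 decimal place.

SCr = 212 / 88.4 = 2.398 mg/dL
CrCl = (140 − 24) × 123.3 / (72 × 2.398) = 14302.8 / 172.66 ≈ 82.8 mL/min

82.8 mL/min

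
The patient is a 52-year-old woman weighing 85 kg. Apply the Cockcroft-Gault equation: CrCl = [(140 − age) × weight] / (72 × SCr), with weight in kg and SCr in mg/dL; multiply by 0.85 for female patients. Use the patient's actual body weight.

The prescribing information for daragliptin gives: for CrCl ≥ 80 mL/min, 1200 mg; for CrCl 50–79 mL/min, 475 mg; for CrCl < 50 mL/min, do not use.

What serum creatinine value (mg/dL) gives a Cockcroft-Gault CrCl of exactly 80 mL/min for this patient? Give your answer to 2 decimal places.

Standard dose requires CrCl ≥ 80 mL/min.
Set (140 − 52) × 85 × 0.85 / (72 × SCr) = 80
SCr = (140 − 52) × 85 × 0.85 / (72 × 80) = 1.104 mg/dL

1.10 mg/dL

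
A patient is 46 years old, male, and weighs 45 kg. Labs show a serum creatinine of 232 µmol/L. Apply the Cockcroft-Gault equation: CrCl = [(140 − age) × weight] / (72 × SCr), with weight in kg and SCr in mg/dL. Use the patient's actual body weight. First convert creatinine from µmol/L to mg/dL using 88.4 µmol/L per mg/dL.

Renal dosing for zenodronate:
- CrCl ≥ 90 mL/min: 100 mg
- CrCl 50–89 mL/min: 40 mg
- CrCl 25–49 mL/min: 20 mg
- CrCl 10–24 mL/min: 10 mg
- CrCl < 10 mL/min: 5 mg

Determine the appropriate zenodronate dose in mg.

10 mg

SCr = 232 / 88.4 = 2.624 mg/dL
CrCl = (140 − 46) × 45 / (72 × 2.624) = 4230.0 / 188.93 ≈ 22.4 mL/min
CrCl ≈ 22 mL/min → bracket 10–24 mL/min.
Dose for this bracket: 10 mg.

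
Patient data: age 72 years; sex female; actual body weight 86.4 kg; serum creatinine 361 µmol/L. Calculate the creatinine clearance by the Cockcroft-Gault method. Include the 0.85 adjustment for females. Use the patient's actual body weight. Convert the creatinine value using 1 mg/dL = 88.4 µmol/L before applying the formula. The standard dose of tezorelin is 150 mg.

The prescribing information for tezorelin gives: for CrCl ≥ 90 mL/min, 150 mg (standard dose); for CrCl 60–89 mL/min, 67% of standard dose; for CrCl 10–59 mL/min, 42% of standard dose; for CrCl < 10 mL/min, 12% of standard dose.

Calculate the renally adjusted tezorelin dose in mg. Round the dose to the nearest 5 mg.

SCr = 361 / 88.4 = 4.084 mg/dL
CrCl = (140 − 72) × 86.4 / (72 × 4.084) × 0.85 = 5875.2 / 294.05 × 0.85 ≈ 17.0 mL/min
CrCl ≈ 17 mL/min → bracket 10–59 mL/min.
42% of 150 mg = 63 mg → 65 mg

65 mg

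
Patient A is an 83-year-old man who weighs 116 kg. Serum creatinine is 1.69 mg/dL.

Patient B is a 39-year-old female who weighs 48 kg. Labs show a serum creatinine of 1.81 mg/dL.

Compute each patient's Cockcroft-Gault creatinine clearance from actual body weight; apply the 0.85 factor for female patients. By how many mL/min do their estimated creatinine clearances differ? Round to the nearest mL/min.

23 mL/min

Patient A: CrCl = (140 − 83) × 116 / (72 × 1.69) = 6612.0 / 121.68 ≈ 54.3 mL/min
Patient B: CrCl = (140 − 39) × 48 / (72 × 1.81) × 0.85 = 4848.0 / 130.32 × 0.85 ≈ 31.6 mL/min
|54.3 − 31.6| = 22.7 mL/min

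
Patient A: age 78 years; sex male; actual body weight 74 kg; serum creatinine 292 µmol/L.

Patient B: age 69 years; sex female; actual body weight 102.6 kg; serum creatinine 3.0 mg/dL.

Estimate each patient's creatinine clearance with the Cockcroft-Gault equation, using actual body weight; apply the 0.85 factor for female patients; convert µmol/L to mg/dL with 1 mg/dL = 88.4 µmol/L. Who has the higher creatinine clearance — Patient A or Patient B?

Patient B

Patient A: SCr = 292 / 88.4 = 3.303 mg/dL
Patient A: CrCl = (140 − 78) × 74 / (72 × 3.303) = 4588.0 / 237.82 ≈ 19.3 mL/min
Patient B: CrCl = (140 − 69) × 102.6 / (72 × 3) × 0.85 = 7284.6 / 216.00 × 0.85 ≈ 28.7 mL/min
19.3 vs 28.7 mL/min → Patient B is higher.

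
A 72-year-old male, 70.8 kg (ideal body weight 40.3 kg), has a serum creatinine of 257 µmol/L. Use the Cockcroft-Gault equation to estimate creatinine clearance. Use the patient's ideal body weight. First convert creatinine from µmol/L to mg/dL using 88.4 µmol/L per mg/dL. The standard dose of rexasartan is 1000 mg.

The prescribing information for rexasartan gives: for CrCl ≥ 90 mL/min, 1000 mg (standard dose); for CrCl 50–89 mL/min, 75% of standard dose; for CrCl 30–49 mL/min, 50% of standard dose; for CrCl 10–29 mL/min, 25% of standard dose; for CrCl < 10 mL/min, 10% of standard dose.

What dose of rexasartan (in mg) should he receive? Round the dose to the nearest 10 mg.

250 mg

SCr = 257 / 88.4 = 2.907 mg/dL
CrCl = (140 − 72) × 40.3 / (72 × 2.907) = 2740.4 / 209.30 ≈ 13.1 mL/min
CrCl ≈ 13 mL/min → bracket 10–29 mL/min.
25% of 1000 mg = 250 mg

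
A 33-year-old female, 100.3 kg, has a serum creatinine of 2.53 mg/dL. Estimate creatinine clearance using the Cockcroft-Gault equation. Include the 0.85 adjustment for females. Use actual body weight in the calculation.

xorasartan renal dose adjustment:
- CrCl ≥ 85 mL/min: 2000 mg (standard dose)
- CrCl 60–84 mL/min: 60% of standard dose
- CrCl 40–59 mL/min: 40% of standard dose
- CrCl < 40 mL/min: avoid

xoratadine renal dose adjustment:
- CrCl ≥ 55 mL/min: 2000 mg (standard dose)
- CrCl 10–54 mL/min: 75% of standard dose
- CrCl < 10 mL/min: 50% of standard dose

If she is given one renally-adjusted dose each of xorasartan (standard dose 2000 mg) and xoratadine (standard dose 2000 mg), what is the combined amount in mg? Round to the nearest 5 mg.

2300 mg

CrCl = (140 − 33) × 100.3 / (72 × 2.53) × 0.85 = 10732.1 / 182.16 × 0.85 ≈ 50.1 mL/min
CrCl ≈ 50 mL/min.
xorasartan: 40–59 mL/min → 40% of 2000 mg = 800 mg.
xoratadine: 10–54 mL/min → 75% of 2000 mg = 1500 mg.
Total = 800 + 1500 = 2300 mg.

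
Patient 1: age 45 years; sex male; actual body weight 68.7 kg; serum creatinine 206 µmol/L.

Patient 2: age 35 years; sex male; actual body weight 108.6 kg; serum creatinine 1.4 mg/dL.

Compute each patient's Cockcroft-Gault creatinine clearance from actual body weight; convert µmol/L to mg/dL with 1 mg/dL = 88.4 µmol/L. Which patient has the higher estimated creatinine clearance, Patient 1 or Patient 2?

Patient 1: SCr = 206 / 88.4 = 2.33 mg/dL
Patient 1: CrCl = (140 − 45) × 68.7 / (72 × 2.33) = 6526.5 / 167.76 ≈ 38.9 mL/min
Patient 2: CrCl = (140 − 35) × 108.6 / (72 × 1.4) = 11403.0 / 100.80 ≈ 113.1 mL/min
38.9 vs 113.1 mL/min → Patient 2 is higher.

Patient 2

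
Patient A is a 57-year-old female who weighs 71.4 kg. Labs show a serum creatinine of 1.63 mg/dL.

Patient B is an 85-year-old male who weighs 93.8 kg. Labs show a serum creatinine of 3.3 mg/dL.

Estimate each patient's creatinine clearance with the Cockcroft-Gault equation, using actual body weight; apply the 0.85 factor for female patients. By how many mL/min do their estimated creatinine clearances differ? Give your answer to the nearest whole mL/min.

Patient A: CrCl = (140 − 57) × 71.4 / (72 × 1.63) × 0.85 = 5926.2 / 117.36 × 0.85 ≈ 42.9 mL/min
Patient B: CrCl = (140 − 85) × 93.8 / (72 × 3.3) = 5159.0 / 237.60 ≈ 21.7 mL/min
|42.9 − 21.7| = 21.2 mL/min

21 mL/min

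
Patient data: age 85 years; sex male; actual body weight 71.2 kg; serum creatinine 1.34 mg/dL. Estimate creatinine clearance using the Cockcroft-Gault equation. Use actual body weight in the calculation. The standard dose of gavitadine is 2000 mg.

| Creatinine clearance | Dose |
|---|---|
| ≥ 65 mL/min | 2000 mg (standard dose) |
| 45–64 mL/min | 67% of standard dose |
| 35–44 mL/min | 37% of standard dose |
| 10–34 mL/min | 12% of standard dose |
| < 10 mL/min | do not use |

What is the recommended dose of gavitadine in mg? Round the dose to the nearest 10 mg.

740 mg

CrCl = (140 − 85) × 71.2 / (72 × 1.34) = 3916.0 / 96.48 ≈ 40.6 mL/min
CrCl ≈ 41 mL/min → bracket 35–44 mL/min.
37% of 2000 mg = 740 mg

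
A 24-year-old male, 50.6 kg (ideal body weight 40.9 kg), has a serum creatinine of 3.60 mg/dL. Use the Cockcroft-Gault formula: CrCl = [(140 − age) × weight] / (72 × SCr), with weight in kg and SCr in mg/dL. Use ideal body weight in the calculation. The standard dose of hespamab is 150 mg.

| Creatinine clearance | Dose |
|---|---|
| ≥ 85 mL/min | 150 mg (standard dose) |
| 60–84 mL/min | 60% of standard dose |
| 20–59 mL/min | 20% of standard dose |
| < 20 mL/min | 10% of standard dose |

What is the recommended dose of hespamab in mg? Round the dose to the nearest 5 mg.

CrCl = (140 − 24) × 40.9 / (72 × 3.6) = 4744.4 / 259.20 ≈ 18.3 mL/min
CrCl ≈ 18 mL/min → bracket < 20 mL/min.
10% of 150 mg = 15 mg

15 mg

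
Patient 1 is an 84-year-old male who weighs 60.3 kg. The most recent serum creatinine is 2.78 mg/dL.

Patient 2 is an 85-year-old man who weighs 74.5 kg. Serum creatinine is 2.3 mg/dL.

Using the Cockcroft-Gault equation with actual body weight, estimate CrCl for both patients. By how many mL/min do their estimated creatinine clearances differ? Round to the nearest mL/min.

8 mL/min

Patient 1: CrCl = (140 − 84) × 60.3 / (72 × 2.78) = 3376.8 / 200.16 ≈ 16.9 mL/min
Patient 2: CrCl = (140 − 85) × 74.5 / (72 × 2.3) = 4097.5 / 165.60 ≈ 24.7 mL/min
|16.9 − 24.7| = 7.8 mL/min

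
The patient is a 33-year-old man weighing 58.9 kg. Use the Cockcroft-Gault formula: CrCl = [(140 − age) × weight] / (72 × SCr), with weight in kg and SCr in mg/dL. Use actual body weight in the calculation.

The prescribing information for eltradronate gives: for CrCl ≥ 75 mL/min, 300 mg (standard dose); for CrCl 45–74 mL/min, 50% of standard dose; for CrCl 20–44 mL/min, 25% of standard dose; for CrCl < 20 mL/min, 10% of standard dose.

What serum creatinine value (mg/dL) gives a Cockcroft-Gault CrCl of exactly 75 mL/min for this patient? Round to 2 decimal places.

Standard dose requires CrCl ≥ 75 mL/min.
Set (140 − 33) × 58.9 / (72 × SCr) = 75
SCr = (140 − 33) × 58.9 / (72 × 75) = 1.167 mg/dL

1.17 mg/dL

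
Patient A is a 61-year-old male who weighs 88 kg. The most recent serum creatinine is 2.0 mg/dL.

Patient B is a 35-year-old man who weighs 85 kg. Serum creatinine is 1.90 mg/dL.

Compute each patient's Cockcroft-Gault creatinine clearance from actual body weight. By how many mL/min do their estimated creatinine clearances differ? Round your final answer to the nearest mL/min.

Patient A: CrCl = (140 − 61) × 88 / (72 × 2) = 6952.0 / 144.00 ≈ 48.3 mL/min
Patient B: CrCl = (140 − 35) × 85 / (72 × 1.9) = 8925.0 / 136.80 ≈ 65.2 mL/min
|48.3 − 65.2| = 16.9 mL/min

17 mL/min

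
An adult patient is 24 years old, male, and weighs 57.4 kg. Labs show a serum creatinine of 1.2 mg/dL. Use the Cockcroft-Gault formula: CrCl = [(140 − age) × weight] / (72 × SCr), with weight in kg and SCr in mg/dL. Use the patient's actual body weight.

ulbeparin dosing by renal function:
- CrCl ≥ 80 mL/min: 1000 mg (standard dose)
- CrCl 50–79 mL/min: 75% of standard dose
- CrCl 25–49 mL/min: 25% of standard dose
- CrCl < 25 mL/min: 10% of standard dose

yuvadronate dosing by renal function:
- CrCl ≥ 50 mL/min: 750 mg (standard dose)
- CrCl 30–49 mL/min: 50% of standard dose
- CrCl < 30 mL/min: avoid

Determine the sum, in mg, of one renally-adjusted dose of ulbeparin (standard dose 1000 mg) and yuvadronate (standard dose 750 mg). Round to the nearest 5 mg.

1500 mg

CrCl = (140 − 24) × 57.4 / (72 × 1.2) = 6658.4 / 86.40 ≈ 77.1 mL/min
CrCl ≈ 77 mL/min.
ulbeparin: 50–79 mL/min → 75% of 1000 mg = 750 mg.
yuvadronate: ≥ 50 mL/min → 100% of 750 mg = 750 mg.
Total = 750 + 750 = 1500 mg.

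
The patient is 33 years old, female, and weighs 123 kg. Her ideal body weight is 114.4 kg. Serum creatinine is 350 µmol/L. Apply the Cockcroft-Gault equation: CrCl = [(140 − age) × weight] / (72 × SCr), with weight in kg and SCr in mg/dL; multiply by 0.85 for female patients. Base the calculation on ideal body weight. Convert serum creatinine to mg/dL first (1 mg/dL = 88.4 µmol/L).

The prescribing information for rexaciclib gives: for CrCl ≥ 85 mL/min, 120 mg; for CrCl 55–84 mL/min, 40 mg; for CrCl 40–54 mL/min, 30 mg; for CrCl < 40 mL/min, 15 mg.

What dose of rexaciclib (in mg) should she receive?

SCr = 350 / 88.4 = 3.959 mg/dL
CrCl = (140 − 33) × 114.4 / (72 × 3.959) × 0.85 = 12240.8 / 285.05 × 0.85 ≈ 36.5 mL/min
CrCl ≈ 36 mL/min → bracket < 40 mL/min.
Dose for this bracket: 15 mg.

15 mg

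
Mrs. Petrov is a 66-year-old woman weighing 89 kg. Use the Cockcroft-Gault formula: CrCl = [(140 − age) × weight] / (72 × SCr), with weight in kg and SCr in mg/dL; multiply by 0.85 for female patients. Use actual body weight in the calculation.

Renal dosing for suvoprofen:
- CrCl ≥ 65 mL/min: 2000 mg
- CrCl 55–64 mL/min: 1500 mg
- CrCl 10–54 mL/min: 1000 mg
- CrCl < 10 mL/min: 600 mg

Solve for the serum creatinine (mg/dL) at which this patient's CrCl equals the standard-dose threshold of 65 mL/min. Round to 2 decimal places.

Standard dose requires CrCl ≥ 65 mL/min.
Set (140 − 66) × 89 × 0.85 / (72 × SCr) = 65
SCr = (140 − 66) × 89 × 0.85 / (72 × 65) = 1.196 mg/dL

1.20 mg/dL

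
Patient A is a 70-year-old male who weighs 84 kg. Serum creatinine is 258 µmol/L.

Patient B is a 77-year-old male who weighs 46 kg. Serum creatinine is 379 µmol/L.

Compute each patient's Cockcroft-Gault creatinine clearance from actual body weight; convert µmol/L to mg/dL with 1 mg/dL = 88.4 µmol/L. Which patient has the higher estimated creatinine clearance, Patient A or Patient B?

Patient A: SCr = 258 / 88.4 = 2.919 mg/dL
Patient A: CrCl = (140 − 70) × 84 / (72 × 2.919) = 5880.0 / 210.17 ≈ 28.0 mL/min
Patient B: SCr = 379 / 88.4 = 4.287 mg/dL
Patient B: CrCl = (140 − 77) × 46 / (72 × 4.287) = 2898.0 / 308.66 ≈ 9.4 mL/min
28.0 vs 9.4 mL/min → Patient A is higher.

Patient A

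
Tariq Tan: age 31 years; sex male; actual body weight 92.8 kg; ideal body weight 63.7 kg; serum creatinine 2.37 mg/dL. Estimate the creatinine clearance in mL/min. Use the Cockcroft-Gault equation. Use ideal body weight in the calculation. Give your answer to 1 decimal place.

40.7 mL/min

CrCl = (140 − 31) × 63.7 / (72 × 2.37) = 6943.3 / 170.64 ≈ 40.7 mL/min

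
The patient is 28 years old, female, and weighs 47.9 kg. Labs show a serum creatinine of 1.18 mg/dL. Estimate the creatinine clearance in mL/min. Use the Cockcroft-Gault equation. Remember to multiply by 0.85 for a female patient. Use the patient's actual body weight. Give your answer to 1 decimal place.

53.7 mL/min

CrCl = (140 − 28) × 47.9 / (72 × 1.18) × 0.85 = 5364.8 / 84.96 × 0.85 ≈ 53.7 mL/min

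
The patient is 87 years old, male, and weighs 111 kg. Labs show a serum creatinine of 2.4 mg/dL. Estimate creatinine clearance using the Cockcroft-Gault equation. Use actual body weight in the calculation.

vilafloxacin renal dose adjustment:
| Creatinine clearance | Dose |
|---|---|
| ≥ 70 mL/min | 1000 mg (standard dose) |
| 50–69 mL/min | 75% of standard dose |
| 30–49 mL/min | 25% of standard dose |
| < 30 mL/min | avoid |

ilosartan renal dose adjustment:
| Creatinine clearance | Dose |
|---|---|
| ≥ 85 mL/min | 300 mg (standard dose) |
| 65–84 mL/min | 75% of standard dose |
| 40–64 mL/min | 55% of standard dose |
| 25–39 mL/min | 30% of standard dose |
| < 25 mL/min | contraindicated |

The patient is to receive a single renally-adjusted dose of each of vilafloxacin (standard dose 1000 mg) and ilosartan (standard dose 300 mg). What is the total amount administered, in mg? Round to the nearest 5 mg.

340 mg

CrCl = (140 − 87) × 111 / (72 × 2.4) = 5883.0 / 172.80 ≈ 34.0 mL/min
CrCl ≈ 34 mL/min.
vilafloxacin: 30–49 mL/min → 25% of 1000 mg = 250 mg.
ilosartan: 25–39 mL/min → 30% of 300 mg = 90 mg.
Total = 250 + 90 = 340 mg.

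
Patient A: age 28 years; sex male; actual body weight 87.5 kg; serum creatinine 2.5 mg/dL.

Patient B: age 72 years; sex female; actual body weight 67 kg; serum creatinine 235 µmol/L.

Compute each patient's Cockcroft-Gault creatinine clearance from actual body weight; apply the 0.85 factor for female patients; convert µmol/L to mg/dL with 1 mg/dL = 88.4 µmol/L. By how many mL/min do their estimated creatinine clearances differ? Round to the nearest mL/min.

34 mL/min

Patient A: CrCl = (140 − 28) × 87.5 / (72 × 2.5) = 9800.0 / 180.00 ≈ 54.4 mL/min
Patient B: SCr = 235 / 88.4 = 2.658 mg/dL
Patient B: CrCl = (140 − 72) × 67 / (72 × 2.658) × 0.85 = 4556.0 / 191.38 × 0.85 ≈ 20.2 mL/min
|54.4 − 20.2| = 34.2 mL/min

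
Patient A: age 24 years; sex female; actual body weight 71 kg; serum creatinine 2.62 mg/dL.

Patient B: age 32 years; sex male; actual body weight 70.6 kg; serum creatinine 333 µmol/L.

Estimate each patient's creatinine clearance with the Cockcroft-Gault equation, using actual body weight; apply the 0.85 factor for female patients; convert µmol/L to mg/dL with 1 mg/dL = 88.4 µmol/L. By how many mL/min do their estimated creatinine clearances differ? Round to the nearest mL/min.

9 mL/min

Patient A: CrCl = (140 − 24) × 71 / (72 × 2.62) × 0.85 = 8236.0 / 188.64 × 0.85 ≈ 37.1 mL/min
Patient B: SCr = 333 / 88.4 = 3.767 mg/dL
Patient B: CrCl = (140 − 32) × 70.6 / (72 × 3.767) = 7624.8 / 271.22 ≈ 28.1 mL/min
|37.1 − 28.1| = 9.0 mL/min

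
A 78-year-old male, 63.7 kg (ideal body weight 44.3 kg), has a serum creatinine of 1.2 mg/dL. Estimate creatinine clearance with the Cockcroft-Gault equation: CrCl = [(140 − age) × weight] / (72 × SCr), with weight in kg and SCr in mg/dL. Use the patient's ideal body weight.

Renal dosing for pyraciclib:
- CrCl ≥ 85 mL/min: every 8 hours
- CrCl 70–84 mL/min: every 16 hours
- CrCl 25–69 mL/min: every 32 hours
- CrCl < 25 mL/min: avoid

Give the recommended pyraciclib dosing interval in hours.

every 32 hours

CrCl = (140 − 78) × 44.3 / (72 × 1.2) = 2746.6 / 86.40 ≈ 31.8 mL/min
CrCl ≈ 32 mL/min → bracket 25–69 mL/min → every 32 hours.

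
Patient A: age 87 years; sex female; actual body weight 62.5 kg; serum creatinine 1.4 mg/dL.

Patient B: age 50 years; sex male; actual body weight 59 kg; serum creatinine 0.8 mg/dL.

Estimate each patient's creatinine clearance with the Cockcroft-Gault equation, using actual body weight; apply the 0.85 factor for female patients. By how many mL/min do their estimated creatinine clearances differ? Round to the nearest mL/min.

Patient A: CrCl = (140 − 87) × 62.5 / (72 × 1.4) × 0.85 = 3312.5 / 100.80 × 0.85 ≈ 27.9 mL/min
Patient B: CrCl = (140 − 50) × 59 / (72 × 0.8) = 5310.0 / 57.60 ≈ 92.2 mL/min
|27.9 − 92.2| = 64.3 mL/min

64 mL/min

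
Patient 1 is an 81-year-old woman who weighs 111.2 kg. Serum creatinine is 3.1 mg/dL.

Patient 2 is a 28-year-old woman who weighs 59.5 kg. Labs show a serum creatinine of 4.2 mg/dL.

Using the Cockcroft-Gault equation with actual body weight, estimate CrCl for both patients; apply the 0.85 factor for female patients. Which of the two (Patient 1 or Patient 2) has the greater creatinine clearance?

Patient 1: CrCl = (140 − 81) × 111.2 / (72 × 3.1) × 0.85 = 6560.8 / 223.20 × 0.85 ≈ 25.0 mL/min
Patient 2: CrCl = (140 − 28) × 59.5 / (72 × 4.2) × 0.85 = 6664.0 / 302.40 × 0.85 ≈ 18.7 mL/min
25.0 vs 18.7 mL/min → Patient 1 is higher.

Patient 1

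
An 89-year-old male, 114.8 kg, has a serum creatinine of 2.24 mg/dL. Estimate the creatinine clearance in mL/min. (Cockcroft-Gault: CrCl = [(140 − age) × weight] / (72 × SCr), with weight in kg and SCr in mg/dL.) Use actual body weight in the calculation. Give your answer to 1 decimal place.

CrCl = (140 − 89) × 114.8 / (72 × 2.24) = 5854.8 / 161.28 ≈ 36.3 mL/min

36.3 mL/min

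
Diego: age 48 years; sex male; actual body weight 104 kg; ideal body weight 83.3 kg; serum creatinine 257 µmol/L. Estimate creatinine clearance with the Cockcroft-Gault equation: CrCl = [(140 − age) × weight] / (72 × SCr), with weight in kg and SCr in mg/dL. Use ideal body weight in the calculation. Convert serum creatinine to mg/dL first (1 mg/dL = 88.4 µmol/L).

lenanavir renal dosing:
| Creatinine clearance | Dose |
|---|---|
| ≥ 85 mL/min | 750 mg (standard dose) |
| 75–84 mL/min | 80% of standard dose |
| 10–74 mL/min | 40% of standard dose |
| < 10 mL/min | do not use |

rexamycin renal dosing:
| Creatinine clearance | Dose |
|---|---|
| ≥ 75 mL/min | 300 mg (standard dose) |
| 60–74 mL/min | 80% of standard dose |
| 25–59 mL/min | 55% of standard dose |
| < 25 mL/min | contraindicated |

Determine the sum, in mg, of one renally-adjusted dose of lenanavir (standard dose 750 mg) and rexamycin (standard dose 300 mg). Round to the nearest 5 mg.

SCr = 257 / 88.4 = 2.907 mg/dL
CrCl = (140 − 48) × 83.3 / (72 × 2.907) = 7663.6 / 209.30 ≈ 36.6 mL/min
CrCl ≈ 37 mL/min.
lenanavir: 10–74 mL/min → 40% of 750 mg = 300 mg.
rexamycin: 25–59 mL/min → 55% of 300 mg = 165 mg.
Total = 300 + 165 = 465 mg.

465 mg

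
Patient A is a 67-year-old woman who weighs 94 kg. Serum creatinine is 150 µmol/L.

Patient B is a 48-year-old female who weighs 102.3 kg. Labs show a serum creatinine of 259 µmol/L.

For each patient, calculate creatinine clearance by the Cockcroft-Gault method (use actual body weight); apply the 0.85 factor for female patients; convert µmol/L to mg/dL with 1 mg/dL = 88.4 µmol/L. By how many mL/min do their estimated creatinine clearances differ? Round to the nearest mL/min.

Patient A: SCr = 150 / 88.4 = 1.697 mg/dL
Patient A: CrCl = (140 − 67) × 94 / (72 × 1.697) × 0.85 = 6862.0 / 122.18 × 0.85 ≈ 47.7 mL/min
Patient B: SCr = 259 / 88.4 = 2.93 mg/dL
Patient B: CrCl = (140 − 48) × 102.3 / (72 × 2.93) × 0.85 = 9411.6 / 210.96 × 0.85 ≈ 37.9 mL/min
|47.7 − 37.9| = 9.8 mL/min

10 mL/min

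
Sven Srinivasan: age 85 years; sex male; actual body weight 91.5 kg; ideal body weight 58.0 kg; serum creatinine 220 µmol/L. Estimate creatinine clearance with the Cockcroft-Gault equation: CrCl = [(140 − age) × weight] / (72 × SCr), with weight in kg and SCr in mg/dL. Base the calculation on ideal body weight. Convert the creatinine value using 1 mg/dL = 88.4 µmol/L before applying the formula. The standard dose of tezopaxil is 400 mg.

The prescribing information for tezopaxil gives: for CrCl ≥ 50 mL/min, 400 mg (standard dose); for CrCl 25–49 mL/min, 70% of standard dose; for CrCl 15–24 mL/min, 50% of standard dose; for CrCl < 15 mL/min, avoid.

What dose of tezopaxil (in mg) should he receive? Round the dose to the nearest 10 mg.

SCr = 220 / 88.4 = 2.489 mg/dL
CrCl = (140 − 85) × 58 / (72 × 2.489) = 3190.0 / 179.21 ≈ 17.8 mL/min
CrCl ≈ 18 mL/min → bracket 15–24 mL/min.
50% of 400 mg = 200 mg

200 mg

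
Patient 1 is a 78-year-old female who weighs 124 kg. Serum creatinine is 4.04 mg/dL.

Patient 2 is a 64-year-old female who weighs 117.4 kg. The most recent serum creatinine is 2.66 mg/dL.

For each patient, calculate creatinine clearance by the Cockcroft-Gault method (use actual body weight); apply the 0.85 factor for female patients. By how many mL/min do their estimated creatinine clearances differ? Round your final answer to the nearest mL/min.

17 mL/min

Patient 1: CrCl = (140 − 78) × 124 / (72 × 4.04) × 0.85 = 7688.0 / 290.88 × 0.85 ≈ 22.5 mL/min
Patient 2: CrCl = (140 − 64) × 117.4 / (72 × 2.66) × 0.85 = 8922.4 / 191.52 × 0.85 ≈ 39.6 mL/min
|22.5 − 39.6| = 17.1 mL/min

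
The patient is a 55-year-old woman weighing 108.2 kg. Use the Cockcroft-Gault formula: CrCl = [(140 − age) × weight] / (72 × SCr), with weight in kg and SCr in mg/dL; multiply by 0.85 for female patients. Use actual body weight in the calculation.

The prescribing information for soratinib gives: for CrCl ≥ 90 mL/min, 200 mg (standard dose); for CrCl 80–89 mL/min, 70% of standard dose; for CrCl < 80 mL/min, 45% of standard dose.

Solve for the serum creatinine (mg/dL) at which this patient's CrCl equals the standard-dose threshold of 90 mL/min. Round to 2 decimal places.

1.21 mg/dL

Standard dose requires CrCl ≥ 90 mL/min.
Set (140 − 55) × 108.2 × 0.85 / (72 × SCr) = 90
SCr = (140 − 55) × 108.2 × 0.85 / (72 × 90) = 1.206 mg/dL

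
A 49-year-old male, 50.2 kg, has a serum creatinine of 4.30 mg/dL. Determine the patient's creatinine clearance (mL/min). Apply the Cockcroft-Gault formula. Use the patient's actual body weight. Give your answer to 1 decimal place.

14.8 mL/min

CrCl = (140 − 49) × 50.2 / (72 × 4.3) = 4568.2 / 309.60 ≈ 14.8 mL/min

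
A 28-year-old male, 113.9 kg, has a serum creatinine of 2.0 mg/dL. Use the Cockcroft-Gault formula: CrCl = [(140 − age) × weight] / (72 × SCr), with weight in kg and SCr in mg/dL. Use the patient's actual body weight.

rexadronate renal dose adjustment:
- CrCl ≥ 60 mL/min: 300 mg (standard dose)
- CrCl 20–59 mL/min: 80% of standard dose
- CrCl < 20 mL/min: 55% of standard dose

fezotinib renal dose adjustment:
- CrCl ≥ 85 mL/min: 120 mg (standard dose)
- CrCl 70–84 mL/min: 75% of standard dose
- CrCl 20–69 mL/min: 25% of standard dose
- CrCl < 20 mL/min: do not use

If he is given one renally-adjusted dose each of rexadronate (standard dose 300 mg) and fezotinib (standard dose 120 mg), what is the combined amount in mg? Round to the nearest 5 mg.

420 mg

CrCl = (140 − 28) × 113.9 / (72 × 2) = 12756.8 / 144.00 ≈ 88.6 mL/min
CrCl ≈ 89 mL/min.
rexadronate: ≥ 60 mL/min → 100% of 300 mg = 300 mg.
fezotinib: ≥ 85 mL/min → 100% of 120 mg = 120 mg.
Total = 300 + 120 = 420 mg.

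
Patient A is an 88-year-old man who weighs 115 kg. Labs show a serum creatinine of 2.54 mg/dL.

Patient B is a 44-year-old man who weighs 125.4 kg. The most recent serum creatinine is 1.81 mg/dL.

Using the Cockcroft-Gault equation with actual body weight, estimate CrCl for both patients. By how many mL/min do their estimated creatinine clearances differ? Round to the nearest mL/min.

Patient A: CrCl = (140 − 88) × 115 / (72 × 2.54) = 5980.0 / 182.88 ≈ 32.7 mL/min
Patient B: CrCl = (140 − 44) × 125.4 / (72 × 1.81) = 12038.4 / 130.32 ≈ 92.4 mL/min
|32.7 − 92.4| = 59.7 mL/min

60 mL/min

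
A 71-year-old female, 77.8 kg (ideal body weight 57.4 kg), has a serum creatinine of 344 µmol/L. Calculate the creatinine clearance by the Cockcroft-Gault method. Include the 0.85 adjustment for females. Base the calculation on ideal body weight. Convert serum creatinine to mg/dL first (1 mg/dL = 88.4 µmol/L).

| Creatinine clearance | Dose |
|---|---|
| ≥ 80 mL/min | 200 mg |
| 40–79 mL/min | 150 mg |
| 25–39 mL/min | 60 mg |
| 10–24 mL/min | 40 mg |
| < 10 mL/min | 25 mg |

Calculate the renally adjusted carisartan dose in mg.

40 mg

SCr = 344 / 88.4 = 3.891 mg/dL
CrCl = (140 − 71) × 57.4 / (72 × 3.891) × 0.85 = 3960.6 / 280.15 × 0.85 ≈ 12.0 mL/min
CrCl ≈ 12 mL/min → bracket 10–24 mL/min.
Dose for this bracket: 40 mg.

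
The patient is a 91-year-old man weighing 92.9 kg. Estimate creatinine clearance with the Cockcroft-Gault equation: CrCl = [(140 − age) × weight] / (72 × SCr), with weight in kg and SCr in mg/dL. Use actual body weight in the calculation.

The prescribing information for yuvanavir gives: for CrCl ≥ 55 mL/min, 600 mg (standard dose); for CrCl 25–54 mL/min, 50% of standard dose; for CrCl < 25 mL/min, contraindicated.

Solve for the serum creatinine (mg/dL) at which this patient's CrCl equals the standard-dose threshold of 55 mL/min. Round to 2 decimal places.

Standard dose requires CrCl ≥ 55 mL/min.
Set (140 − 91) × 92.9 / (72 × SCr) = 55
SCr = (140 − 91) × 92.9 / (72 × 55) = 1.150 mg/dL

1.15 mg/dL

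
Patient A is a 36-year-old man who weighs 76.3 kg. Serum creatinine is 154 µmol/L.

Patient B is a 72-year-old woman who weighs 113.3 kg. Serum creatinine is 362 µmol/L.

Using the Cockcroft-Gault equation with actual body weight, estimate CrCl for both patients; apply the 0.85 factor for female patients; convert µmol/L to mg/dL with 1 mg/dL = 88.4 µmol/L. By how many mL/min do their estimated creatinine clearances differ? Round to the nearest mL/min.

41 mL/min

Patient A: SCr = 154 / 88.4 = 1.742 mg/dL
Patient A: CrCl = (140 − 36) × 76.3 / (72 × 1.742) = 7935.2 / 125.42 ≈ 63.3 mL/min
Patient B: SCr = 362 / 88.4 = 4.095 mg/dL
Patient B: CrCl = (140 − 72) × 113.3 / (72 × 4.095) × 0.85 = 7704.4 / 294.84 × 0.85 ≈ 22.2 mL/min
|63.3 − 22.2| = 41.1 mL/min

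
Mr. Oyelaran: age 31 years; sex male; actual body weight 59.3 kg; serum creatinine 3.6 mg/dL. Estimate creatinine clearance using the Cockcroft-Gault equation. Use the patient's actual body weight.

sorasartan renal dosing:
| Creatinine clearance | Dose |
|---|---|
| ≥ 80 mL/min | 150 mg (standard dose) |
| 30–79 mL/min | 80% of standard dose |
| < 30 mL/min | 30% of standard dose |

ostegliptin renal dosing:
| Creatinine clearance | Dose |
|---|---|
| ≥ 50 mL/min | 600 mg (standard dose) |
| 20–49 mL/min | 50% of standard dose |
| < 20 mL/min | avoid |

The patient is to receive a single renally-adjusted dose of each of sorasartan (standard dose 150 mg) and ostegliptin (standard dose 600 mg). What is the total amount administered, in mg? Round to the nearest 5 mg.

345 mg

CrCl = (140 − 31) × 59.3 / (72 × 3.6) = 6463.7 / 259.20 ≈ 24.9 mL/min
CrCl ≈ 25 mL/min.
sorasartan: < 30 mL/min → 30% of 150 mg = 45 mg.
ostegliptin: 20–49 mL/min → 50% of 600 mg = 300 mg.
Total = 45 + 300 = 345 mg.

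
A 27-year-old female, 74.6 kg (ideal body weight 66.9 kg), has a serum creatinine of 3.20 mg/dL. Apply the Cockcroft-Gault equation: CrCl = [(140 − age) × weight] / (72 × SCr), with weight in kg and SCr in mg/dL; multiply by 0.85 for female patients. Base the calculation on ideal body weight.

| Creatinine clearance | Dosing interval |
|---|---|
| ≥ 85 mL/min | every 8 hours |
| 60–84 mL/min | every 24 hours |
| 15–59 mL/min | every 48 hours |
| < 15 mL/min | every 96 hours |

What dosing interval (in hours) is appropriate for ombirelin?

CrCl = (140 − 27) × 66.9 / (72 × 3.2) × 0.85 = 7559.7 / 230.40 × 0.85 ≈ 27.9 mL/min
CrCl ≈ 28 mL/min → bracket 15–59 mL/min → every 48 hours.

every 48 hours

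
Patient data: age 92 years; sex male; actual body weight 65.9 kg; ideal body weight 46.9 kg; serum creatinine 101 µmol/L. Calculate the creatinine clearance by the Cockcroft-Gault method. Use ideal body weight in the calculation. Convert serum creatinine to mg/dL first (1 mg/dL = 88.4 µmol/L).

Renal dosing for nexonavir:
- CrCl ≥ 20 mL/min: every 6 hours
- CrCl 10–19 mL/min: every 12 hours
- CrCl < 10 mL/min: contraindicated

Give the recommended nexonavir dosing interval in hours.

SCr = 101 / 88.4 = 1.143 mg/dL
CrCl = (140 − 92) × 46.9 / (72 × 1.143) = 2251.2 / 82.30 ≈ 27.4 mL/min
CrCl ≈ 27 mL/min → bracket ≥ 20 mL/min → every 6 hours.

every 6 hours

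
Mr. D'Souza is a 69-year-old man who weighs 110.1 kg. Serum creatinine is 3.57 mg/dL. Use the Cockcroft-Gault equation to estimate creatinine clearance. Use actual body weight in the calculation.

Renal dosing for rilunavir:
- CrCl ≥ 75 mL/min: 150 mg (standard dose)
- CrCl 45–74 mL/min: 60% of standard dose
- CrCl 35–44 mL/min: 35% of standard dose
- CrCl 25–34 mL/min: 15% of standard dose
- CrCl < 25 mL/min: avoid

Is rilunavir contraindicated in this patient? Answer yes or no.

CrCl = (140 − 69) × 110.1 / (72 × 3.57) = 7817.1 / 257.04 ≈ 30.4 mL/min
CrCl ≈ 30 mL/min, which is ≥ 25 mL/min.

no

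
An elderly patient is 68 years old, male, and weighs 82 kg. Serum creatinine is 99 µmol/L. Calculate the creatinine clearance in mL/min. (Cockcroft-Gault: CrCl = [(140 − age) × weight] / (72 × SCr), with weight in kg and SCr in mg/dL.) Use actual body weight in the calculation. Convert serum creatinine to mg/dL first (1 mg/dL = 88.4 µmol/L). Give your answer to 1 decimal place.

73.2 mL/min

SCr = 99 / 88.4 = 1.12 mg/dL
CrCl = (140 − 68) × 82 / (72 × 1.12) = 5904.0 / 80.64 ≈ 73.2 mL/min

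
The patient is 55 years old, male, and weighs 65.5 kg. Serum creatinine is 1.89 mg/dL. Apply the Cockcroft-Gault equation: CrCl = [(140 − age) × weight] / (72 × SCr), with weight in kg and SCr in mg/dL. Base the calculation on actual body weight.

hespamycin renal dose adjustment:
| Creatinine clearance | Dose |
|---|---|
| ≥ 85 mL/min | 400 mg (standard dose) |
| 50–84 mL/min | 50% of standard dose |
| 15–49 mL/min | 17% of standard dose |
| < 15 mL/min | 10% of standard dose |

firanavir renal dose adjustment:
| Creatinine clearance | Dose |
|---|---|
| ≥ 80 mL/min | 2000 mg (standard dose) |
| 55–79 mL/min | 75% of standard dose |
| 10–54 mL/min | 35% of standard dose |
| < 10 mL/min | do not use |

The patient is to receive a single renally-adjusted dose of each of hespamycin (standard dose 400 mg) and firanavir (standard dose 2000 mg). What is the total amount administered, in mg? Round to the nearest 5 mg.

CrCl = (140 − 55) × 65.5 / (72 × 1.89) = 5567.5 / 136.08 ≈ 40.9 mL/min
CrCl ≈ 41 mL/min.
hespamycin: 15–49 mL/min → 17% of 400 mg = 68 mg.
firanavir: 10–54 mL/min → 35% of 2000 mg = 700 mg.
Total = 68 + 700 = 768 mg.

770 mg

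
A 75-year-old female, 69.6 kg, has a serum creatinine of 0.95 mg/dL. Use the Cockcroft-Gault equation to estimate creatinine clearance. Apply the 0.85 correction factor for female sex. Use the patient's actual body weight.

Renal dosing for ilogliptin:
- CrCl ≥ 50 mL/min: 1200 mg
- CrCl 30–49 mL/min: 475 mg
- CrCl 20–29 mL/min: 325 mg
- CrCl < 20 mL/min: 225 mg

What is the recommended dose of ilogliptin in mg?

1200 mg

CrCl = (140 − 75) × 69.6 / (72 × 0.95) × 0.85 = 4524.0 / 68.40 × 0.85 ≈ 56.2 mL/min
CrCl ≈ 56 mL/min → bracket ≥ 50 mL/min.
Dose for this bracket: 1200 mg.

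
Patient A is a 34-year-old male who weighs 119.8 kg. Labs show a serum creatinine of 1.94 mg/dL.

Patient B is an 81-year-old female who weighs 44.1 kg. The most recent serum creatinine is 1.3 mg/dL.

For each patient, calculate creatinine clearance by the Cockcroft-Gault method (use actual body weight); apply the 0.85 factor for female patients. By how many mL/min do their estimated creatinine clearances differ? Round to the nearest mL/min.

Patient A: CrCl = (140 − 34) × 119.8 / (72 × 1.94) = 12698.8 / 139.68 ≈ 90.9 mL/min
Patient B: CrCl = (140 − 81) × 44.1 / (72 × 1.3) × 0.85 = 2601.9 / 93.60 × 0.85 ≈ 23.6 mL/min
|90.9 − 23.6| = 67.3 mL/min

67 mL/min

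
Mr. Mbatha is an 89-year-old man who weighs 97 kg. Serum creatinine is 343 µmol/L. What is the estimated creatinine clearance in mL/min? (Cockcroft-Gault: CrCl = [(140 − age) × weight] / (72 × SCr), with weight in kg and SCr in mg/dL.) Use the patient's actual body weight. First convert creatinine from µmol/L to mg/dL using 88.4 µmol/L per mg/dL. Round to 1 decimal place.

17.7 mL/min

SCr = 343 / 88.4 = 3.88 mg/dL
CrCl = (140 − 89) × 97 / (72 × 3.88) = 4947.0 / 279.36 ≈ 17.7 mL/min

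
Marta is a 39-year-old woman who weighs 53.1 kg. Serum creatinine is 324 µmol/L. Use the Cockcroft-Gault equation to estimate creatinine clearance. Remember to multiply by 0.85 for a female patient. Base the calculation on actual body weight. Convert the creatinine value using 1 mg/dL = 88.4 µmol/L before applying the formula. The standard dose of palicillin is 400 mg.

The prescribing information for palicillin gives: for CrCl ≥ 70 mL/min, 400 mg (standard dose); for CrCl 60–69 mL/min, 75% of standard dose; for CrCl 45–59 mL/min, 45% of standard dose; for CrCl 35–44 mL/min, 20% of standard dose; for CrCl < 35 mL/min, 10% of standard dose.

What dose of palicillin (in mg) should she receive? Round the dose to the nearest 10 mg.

40 mg

SCr = 324 / 88.4 = 3.665 mg/dL
CrCl = (140 − 39) × 53.1 / (72 × 3.665) × 0.85 = 5363.1 / 263.88 × 0.85 ≈ 17.3 mL/min
CrCl ≈ 17 mL/min → bracket < 35 mL/min.
10% of 400 mg = 40 mg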